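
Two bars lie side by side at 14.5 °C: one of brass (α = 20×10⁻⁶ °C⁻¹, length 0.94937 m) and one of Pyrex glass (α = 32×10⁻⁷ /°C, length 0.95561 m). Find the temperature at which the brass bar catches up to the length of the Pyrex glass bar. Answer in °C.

T = 406.2 °C

L₁(1 + α₁ΔT) = L₂(1 + α₂ΔT) ⇒ ΔT = (L₂ − L₁)/(α₁L₁ − α₂L₂)
L₂ − L₁ = 0.95561 − 0.94937 = 6.24×10⁻³ m
α₁L₁ − α₂L₂ = 20×10⁻⁶×0.94937 − 32×10⁻⁷×0.95561 = 1.5929448×10⁻⁵ m/K
ΔT = 6.24×10⁻³ / 1.5929448×10⁻⁵ = 391.727 K
T = 14.5 + 391.727 = 406.227 °C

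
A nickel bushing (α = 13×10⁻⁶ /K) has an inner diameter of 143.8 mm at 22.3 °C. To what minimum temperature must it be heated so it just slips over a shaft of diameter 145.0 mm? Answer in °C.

Required Δd = 145.0 − 143.8 = 1.2 mm
Δd = αd₀ΔT ⇒ ΔT = Δd/(αd₀) = 1.2 / (13×10⁻⁶ × 143.8) = 641.92 K
T_min = 22.3 + 641.92 = 664.22 °C

T = 664 °C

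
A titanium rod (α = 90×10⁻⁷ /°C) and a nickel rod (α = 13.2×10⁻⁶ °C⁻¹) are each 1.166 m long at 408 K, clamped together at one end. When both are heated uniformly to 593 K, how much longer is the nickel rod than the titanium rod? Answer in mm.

0.906 mm

ΔT = 185 K
titanium: ΔL = 90×10⁻⁷ × 1.166 m × 185 = 1.9414×10⁻³ m = 1.9414 mm
nickel: ΔL = 13.2×10⁻⁶ × 1.166 m × 185 = 2.8474×10⁻³ m = 2.8474 mm
difference = 2.8474 − 1.9414 = 0.9060 mm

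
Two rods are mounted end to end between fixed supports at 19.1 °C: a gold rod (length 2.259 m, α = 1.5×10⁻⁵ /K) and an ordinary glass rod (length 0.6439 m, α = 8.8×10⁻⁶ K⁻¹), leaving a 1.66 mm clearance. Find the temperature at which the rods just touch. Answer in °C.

α₁L₁ = 3.3885×10⁻⁵ m/K, α₂L₂ = 5.66632×10⁻⁶ m/K → total 3.955132×10⁻⁵ m/K
ΔT = g/(α₁L₁+α₂L₂) = 1.66×10⁻³ / 3.955132×10⁻⁵ = 41.971 K
T = 19.1 + 41.971 = 61.071 °C

T = 61.1 °C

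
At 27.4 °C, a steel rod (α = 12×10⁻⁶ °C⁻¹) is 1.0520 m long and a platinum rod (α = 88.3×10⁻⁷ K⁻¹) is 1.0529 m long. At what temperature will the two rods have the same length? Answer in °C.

T = 297.9 °C

Equal length when α₁L₁ΔT − α₂L₂ΔT = L₂ − L₁ = 9.00×10⁻⁴ m
α₁L₁ = 1.2624×10⁻⁵, α₂L₂ = 9.297107×10⁻⁶ → Δ(αL) = 3.326893×10⁻⁶ m/K
ΔT = 9.00×10⁻⁴ / 3.326893×10⁻⁶ = 270.523 K, so T = 27.4 + 270.523 = 297.923 °C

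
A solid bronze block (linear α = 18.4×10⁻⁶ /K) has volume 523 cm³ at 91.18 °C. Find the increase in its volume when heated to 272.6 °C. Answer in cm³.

Isotropic solid: β ≈ 3α = 5.5×10⁻⁵ /K; ΔT = 181.42 K
ΔV = 3αV₀ΔT = 3(18.4×10⁻⁶)(523)(181.42) = 5.24 cm³

ΔV = 5.24 cm³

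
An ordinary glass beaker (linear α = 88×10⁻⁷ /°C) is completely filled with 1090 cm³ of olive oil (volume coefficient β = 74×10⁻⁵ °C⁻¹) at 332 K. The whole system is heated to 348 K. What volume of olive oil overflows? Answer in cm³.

The beaker also expands: β_container ≈ 3α = 2.64×10⁻⁵ /K
Net overflow = V₀(β_liq − 3α_cont)ΔT
β − 3α = 7.40×10⁻⁴ − 2.64×10⁻⁵ = 7.136×10⁻⁴ /K; ΔT = 16 K
ΔV = 1090 × 7.136×10⁻⁴ × 16 = 12.4 cm³

12.4 cm³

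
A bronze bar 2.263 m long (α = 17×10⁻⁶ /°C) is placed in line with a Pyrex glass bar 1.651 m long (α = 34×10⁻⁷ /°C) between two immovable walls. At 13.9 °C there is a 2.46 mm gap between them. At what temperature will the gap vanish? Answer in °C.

Gap closes when ΔL₁ + ΔL₂ = 2.46 mm = 2.46×10⁻³ m
(α₁L₁ + α₂L₂)ΔT = g
α₁L₁ + α₂L₂ = 17×10⁻⁶×2.263 + 34×10⁻⁷×1.651 = 4.40844×10⁻⁵ m/K
ΔT = 2.46×10⁻³ / 4.40844×10⁻⁵ = 55.802 K
T = 13.9 + 55.802 = 69.702 °C

T = 69.7 °C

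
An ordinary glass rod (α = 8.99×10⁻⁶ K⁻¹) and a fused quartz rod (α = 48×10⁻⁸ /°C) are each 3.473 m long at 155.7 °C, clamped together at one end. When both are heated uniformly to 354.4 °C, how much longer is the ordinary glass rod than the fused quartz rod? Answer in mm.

ΔT = 198.7 K
ordinary glass: ΔL = 8.99×10⁻⁶ × 3.473 m × 198.7 = 6.2039×10⁻³ m = 6.2039 mm
fused quartz: ΔL = 48×10⁻⁸ × 3.473 m × 198.7 = 3.3124×10⁻⁴ m = 0.33124 mm
difference = 6.2039 − 0.33124 = 5.87266 mm

5.87 mm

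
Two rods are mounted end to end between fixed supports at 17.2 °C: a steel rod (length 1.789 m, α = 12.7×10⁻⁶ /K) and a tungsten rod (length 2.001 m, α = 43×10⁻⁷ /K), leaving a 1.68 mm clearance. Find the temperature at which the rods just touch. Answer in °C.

α₁L₁ = 2.27203×10⁻⁵ m/K, α₂L₂ = 8.6043×10⁻⁶ m/K → total 3.13246×10⁻⁵ m/K
ΔT = g/(α₁L₁+α₂L₂) = 1.68×10⁻³ / 3.13246×10⁻⁵ = 53.632 K
T = 17.2 + 53.632 = 70.832 °C

T = 70.8 °C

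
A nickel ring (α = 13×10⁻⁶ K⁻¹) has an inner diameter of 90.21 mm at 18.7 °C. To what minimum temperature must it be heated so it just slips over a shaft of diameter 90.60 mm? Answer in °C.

Required Δd = 90.60 − 90.21 = 0.39 mm
Δd = αd₀ΔT ⇒ ΔT = Δd/(αd₀) = 0.39 / (13×10⁻⁶ × 90.21) = 332.56 K
T_min = 18.7 + 332.56 = 351.26 °C

T = 351 °C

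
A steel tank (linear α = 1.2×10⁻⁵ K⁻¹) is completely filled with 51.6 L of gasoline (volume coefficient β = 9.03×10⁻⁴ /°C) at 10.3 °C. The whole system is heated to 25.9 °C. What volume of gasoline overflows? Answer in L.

0.698 L

The tank also expands: β_container ≈ 3α = 3.6×10⁻⁵ /K
Net overflow = V₀(β_liq − 3α_cont)ΔT
β − 3α = 9.03×10⁻⁴ − 3.6×10⁻⁵ = 8.67×10⁻⁴ /K; ΔT = 15.6 K
ΔV = 51.6 × 8.67×10⁻⁴ × 15.6 = 0.698 L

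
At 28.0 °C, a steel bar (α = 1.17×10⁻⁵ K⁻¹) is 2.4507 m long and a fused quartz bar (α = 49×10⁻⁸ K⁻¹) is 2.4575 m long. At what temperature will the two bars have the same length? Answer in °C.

T = 275.6 °C

Equal length when α₁L₁ΔT − α₂L₂ΔT = L₂ − L₁ = 6.80×10⁻³ m
α₁L₁ = 2.867319×10⁻⁵, α₂L₂ = 1.204175×10⁻⁶ → Δ(αL) = 2.7469015×10⁻⁵ m/K
ΔT = 6.80×10⁻³ / 2.7469015×10⁻⁵ = 247.552 K, so T = 28.0 + 247.552 = 275.552 °C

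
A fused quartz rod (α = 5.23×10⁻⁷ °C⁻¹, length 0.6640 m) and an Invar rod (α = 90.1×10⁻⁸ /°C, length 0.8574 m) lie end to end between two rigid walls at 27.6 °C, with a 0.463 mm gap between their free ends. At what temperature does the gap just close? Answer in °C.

α₁L₁ = 3.47272×10⁻⁷ m/K, α₂L₂ = 7.725174×10⁻⁷ m/K → total 1.1197894×10⁻⁶ m/K
ΔT = g/(α₁L₁+α₂L₂) = 4.63×10⁻⁴ / 1.1197894×10⁻⁶ = 413.47 K
T = 27.6 + 413.47 = 441.07 °C

T = 441 °C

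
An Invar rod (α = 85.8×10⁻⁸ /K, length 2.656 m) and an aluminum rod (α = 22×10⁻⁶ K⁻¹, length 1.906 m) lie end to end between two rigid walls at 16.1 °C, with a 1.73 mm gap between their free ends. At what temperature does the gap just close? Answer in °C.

T = 55.2 °C

Gap closes when ΔL₁ + ΔL₂ = 1.73 mm = 1.73×10⁻³ m
(α₁L₁ + α₂L₂)ΔT = g
α₁L₁ + α₂L₂ = 85.8×10⁻⁸×2.656 + 22×10⁻⁶×1.906 = 4.4210848×10⁻⁵ m/K
ΔT = 1.73×10⁻³ / 4.4210848×10⁻⁵ = 39.131 K
T = 16.1 + 39.131 = 55.231 °C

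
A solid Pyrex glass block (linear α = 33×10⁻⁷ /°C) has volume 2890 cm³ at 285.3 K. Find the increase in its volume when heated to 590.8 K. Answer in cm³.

ΔV = 8.74 cm³

Isotropic solid: β ≈ 3α = 9.9×10⁻⁶ /K; ΔT = 305.5 K
ΔV = 3αV₀ΔT = 3(33×10⁻⁷)(2890)(305.5) = 8.74 cm³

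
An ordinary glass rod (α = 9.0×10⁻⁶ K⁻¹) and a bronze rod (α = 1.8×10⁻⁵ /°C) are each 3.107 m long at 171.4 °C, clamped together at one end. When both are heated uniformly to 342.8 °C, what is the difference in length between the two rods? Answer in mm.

ΔT = 171.4 K
ordinary glass: ΔL = 9.0×10⁻⁶ × 3.107 m × 171.4 = 4.7929×10⁻³ m = 4.7929 mm
bronze: ΔL = 1.8×10⁻⁵ × 3.107 m × 171.4 = 9.5857×10⁻³ m = 9.5857 mm
difference = 9.5857 − 4.7929 = 4.7928 mm

4.79 mm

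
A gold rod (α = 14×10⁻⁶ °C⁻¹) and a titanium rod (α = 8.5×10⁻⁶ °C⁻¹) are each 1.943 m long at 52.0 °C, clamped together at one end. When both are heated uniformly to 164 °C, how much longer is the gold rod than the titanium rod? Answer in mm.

1.20 mm

ΔT = 112.0 K
gold: ΔL = 14×10⁻⁶ × 1.943 m × 112.0 = 3.0466×10⁻³ m = 3.0466 mm
titanium: ΔL = 8.5×10⁻⁶ × 1.943 m × 112.0 = 1.8497×10⁻³ m = 1.8497 mm
difference = 3.0466 − 1.8497 = 1.1969 mm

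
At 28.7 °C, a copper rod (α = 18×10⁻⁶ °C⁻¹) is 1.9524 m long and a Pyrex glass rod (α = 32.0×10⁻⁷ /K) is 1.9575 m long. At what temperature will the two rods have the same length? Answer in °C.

T = 205.3 °C

Equal length when α₁L₁ΔT − α₂L₂ΔT = L₂ − L₁ = 5.10×10⁻³ m
α₁L₁ = 3.51432×10⁻⁵, α₂L₂ = 6.264×10⁻⁶ → Δ(αL) = 2.88792×10⁻⁵ m/K
ΔT = 5.10×10⁻³ / 2.88792×10⁻⁵ = 176.598 K, so T = 28.7 + 176.598 = 205.298 °C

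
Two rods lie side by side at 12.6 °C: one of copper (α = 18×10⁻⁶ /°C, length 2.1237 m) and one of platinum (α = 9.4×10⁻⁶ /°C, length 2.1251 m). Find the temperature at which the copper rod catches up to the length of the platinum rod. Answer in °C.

T = 89.31 °C

Equal length when α₁L₁ΔT − α₂L₂ΔT = L₂ − L₁ = 1.40×10⁻³ m
α₁L₁ = 3.82266×10⁻⁵, α₂L₂ = 1.997594×10⁻⁵ → Δ(αL) = 1.825066×10⁻⁵ m/K
ΔT = 1.40×10⁻³ / 1.825066×10⁻⁵ = 76.7096 K, so T = 12.6 + 76.7096 = 89.3096 °C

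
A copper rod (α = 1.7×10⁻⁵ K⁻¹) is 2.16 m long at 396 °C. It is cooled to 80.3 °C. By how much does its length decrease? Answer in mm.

|ΔT| = |80.3 − 396| = 315.7 K
ΔL = αL₀ΔT = (1.7×10⁻⁵)(2.16)(315.7) = 1.16×10⁻² m

ΔL = 11.6 mm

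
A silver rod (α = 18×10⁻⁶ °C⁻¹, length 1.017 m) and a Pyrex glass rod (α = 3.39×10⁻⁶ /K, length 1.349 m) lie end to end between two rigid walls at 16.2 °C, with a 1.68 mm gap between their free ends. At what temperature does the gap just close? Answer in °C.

T = 89.6 °C

α₁L₁ = 1.8306×10⁻⁵ m/K, α₂L₂ = 4.57311×10⁻⁶ m/K → total 2.287911×10⁻⁵ m/K
ΔT = g/(α₁L₁+α₂L₂) = 1.68×10⁻³ / 2.287911×10⁻⁵ = 73.429 K
T = 16.2 + 73.429 = 89.629 °C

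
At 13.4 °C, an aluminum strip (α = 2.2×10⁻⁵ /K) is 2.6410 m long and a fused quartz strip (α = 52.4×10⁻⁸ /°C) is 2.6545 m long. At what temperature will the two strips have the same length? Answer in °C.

Equal length when α₁L₁ΔT − α₂L₂ΔT = L₂ − L₁ = 1.35×10⁻² m
α₁L₁ = 5.8102×10⁻⁵, α₂L₂ = 1.390958×10⁻⁶ → Δ(αL) = 5.6711042×10⁻⁵ m/K
ΔT = 1.35×10⁻² / 5.6711042×10⁻⁵ = 238.049 K, so T = 13.4 + 238.049 = 251.449 °C

T = 251.4 °C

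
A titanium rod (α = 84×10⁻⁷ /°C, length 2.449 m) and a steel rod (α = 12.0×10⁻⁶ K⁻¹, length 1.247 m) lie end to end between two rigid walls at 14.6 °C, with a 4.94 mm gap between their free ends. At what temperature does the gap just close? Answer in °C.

Gap closes when ΔL₁ + ΔL₂ = 4.94 mm = 4.94×10⁻³ m
(α₁L₁ + α₂L₂)ΔT = g
α₁L₁ + α₂L₂ = 84×10⁻⁷×2.449 + 12.0×10⁻⁶×1.247 = 3.55356×10⁻⁵ m/K
ΔT = 4.94×10⁻³ / 3.55356×10⁻⁵ = 139.02 K
T = 14.6 + 139.02 = 153.62 °C

T = 154 °C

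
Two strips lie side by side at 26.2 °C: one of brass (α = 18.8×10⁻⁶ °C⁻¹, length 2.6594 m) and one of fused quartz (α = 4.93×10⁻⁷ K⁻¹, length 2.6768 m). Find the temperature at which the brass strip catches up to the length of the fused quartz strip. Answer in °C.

T = 383.7 °C

L₁(1 + α₁ΔT) = L₂(1 + α₂ΔT) ⇒ ΔT = (L₂ − L₁)/(α₁L₁ − α₂L₂)
L₂ − L₁ = 2.6768 − 2.6594 = 1.74×10⁻² m
α₁L₁ − α₂L₂ = 18.8×10⁻⁶×2.6594 − 4.93×10⁻⁷×2.6768 = 4.86770576×10⁻⁵ m/K
ΔT = 1.74×10⁻² / 4.86770576×10⁻⁵ = 357.458 K
T = 26.2 + 357.458 = 383.658 °C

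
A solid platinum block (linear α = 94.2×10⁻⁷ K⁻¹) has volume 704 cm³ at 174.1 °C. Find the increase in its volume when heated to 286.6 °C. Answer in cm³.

ΔV = 2.24 cm³

Isotropic solid: β ≈ 3α = 2.8×10⁻⁵ /K; ΔT = 112.5 K
ΔV = 3αV₀ΔT = 3(94.2×10⁻⁷)(704)(112.5) = 2.24 cm³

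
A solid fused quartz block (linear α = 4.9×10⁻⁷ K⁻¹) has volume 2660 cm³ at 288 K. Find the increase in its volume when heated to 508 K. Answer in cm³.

ΔV = 0.860 cm³

Isotropic solid: β ≈ 3α = 1.5×10⁻⁶ /K; ΔT = 220 K
ΔV = 3αV₀ΔT = 3(4.9×10⁻⁷)(2660)(220) = 0.860 cm³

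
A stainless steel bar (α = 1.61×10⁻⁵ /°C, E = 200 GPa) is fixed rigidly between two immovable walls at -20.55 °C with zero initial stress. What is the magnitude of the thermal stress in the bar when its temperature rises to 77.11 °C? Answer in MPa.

Fully constrained: the free strain ε = αΔT is blocked, so σ = Eε = EαΔT.
|ΔT| = 97.66 K
σ = 200×10⁹ × 1.61×10⁻⁵ × 97.66 = 3.14×10⁸ Pa

σ = 314 MPa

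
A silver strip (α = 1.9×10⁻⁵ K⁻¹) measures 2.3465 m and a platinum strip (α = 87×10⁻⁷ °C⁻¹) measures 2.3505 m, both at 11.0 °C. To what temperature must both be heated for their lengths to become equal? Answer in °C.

T = 176.7 °C

L₁(1 + α₁ΔT) = L₂(1 + α₂ΔT) ⇒ ΔT = (L₂ − L₁)/(α₁L₁ − α₂L₂)
L₂ − L₁ = 2.3505 − 2.3465 = 4.00×10⁻³ m
α₁L₁ − α₂L₂ = 1.9×10⁻⁵×2.3465 − 87×10⁻⁷×2.3505 = 2.413415×10⁻⁵ m/K
ΔT = 4.00×10⁻³ / 2.413415×10⁻⁵ = 165.740 K
T = 11.0 + 165.740 = 176.740 °C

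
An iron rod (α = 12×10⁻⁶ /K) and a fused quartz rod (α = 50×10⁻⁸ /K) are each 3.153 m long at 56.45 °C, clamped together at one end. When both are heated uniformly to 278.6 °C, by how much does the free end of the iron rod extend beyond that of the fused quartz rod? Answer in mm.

8.06 mm

ΔT = 222.15 K
iron: ΔL = 12×10⁻⁶ × 3.153 m × 222.15 = 8.4053×10⁻³ m = 8.4053 mm
fused quartz: ΔL = 50×10⁻⁸ × 3.153 m × 222.15 = 3.5022×10⁻⁴ m = 0.35022 mm
difference = 8.4053 − 0.35022 = 8.05508 mm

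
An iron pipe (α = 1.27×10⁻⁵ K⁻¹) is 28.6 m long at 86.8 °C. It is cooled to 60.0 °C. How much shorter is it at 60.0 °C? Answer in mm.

ΔL = 9.73 mm

|ΔT| = |60.0 − 86.8| = 26.8 K
ΔL = αL₀ΔT = (1.27×10⁻⁵)(28.6)(26.8) = 9.73×10⁻³ m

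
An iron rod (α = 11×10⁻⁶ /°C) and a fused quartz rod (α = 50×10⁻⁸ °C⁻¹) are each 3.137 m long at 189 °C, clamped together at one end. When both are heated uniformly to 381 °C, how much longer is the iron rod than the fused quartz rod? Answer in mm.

ΔT = 192 K
iron: ΔL = 11×10⁻⁶ × 3.137 m × 192 = 6.6253×10⁻³ m = 6.6253 mm
fused quartz: ΔL = 50×10⁻⁸ × 3.137 m × 192 = 3.0115×10⁻⁴ m = 0.30115 mm
difference = 6.6253 − 0.30115 = 6.32415 mm

6.32 mm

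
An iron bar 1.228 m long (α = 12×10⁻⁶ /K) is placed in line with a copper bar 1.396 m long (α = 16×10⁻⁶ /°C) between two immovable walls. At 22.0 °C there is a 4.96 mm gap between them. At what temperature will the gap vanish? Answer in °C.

Gap closes when ΔL₁ + ΔL₂ = 4.96 mm = 4.96×10⁻³ m
(α₁L₁ + α₂L₂)ΔT = g
α₁L₁ + α₂L₂ = 12×10⁻⁶×1.228 + 16×10⁻⁶×1.396 = 3.7072×10⁻⁵ m/K
ΔT = 4.96×10⁻³ / 3.7072×10⁻⁵ = 133.79 K
T = 22.0 + 133.79 = 155.79 °C

T = 156 °C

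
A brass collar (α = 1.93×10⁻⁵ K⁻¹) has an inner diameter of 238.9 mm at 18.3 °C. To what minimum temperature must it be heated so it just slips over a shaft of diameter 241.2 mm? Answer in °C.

Required Δd = 241.2 − 238.9 = 2.3 mm
Δd = αd₀ΔT ⇒ ΔT = Δd/(αd₀) = 2.3 / (1.93×10⁻⁵ × 238.9) = 498.83 K
T_min = 18.3 + 498.83 = 517.13 °C

T = 517 °C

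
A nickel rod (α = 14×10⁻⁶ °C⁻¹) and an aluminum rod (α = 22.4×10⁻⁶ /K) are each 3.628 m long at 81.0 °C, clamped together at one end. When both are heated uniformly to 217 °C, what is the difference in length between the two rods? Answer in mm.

4.14 mm

ΔT = 136.0 K
nickel: ΔL = 14×10⁻⁶ × 3.628 m × 136.0 = 6.9077×10⁻³ m = 6.9077 mm
aluminum: ΔL = 22.4×10⁻⁶ × 3.628 m × 136.0 = 1.1052×10⁻² m = 11.052 mm
difference = 11.052 − 6.9077 = 4.1443 mm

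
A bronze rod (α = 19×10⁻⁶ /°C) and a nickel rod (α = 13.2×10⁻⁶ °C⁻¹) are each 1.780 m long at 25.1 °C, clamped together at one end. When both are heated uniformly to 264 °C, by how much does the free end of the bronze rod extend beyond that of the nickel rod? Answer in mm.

ΔT = 238.9 K
bronze: ΔL = 19×10⁻⁶ × 1.780 m × 238.9 = 8.0796×10⁻³ m = 8.0796 mm
nickel: ΔL = 13.2×10⁻⁶ × 1.780 m × 238.9 = 5.6132×10⁻³ m = 5.6132 mm
difference = 8.0796 − 5.6132 = 2.4664 mm

2.47 mm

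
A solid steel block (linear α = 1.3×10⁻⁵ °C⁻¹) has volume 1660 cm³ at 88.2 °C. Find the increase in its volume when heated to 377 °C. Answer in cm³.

Isotropic solid: β ≈ 3α = 3.9×10⁻⁵ /K; ΔT = 288.8 K
ΔV = 3αV₀ΔT = 3(1.3×10⁻⁵)(1660)(288.8) = 18.7 cm³

ΔV = 18.7 cm³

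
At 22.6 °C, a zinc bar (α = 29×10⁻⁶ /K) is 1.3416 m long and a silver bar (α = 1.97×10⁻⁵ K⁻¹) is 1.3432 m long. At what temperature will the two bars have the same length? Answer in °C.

L₁(1 + α₁ΔT) = L₂(1 + α₂ΔT) ⇒ ΔT = (L₂ − L₁)/(α₁L₁ − α₂L₂)
L₂ − L₁ = 1.3432 − 1.3416 = 1.60×10⁻³ m
α₁L₁ − α₂L₂ = 29×10⁻⁶×1.3416 − 1.97×10⁻⁵×1.3432 = 1.244536×10⁻⁵ m/K
ΔT = 1.60×10⁻³ / 1.244536×10⁻⁵ = 128.562 K
T = 22.6 + 128.562 = 151.162 °C

T = 151.2 °C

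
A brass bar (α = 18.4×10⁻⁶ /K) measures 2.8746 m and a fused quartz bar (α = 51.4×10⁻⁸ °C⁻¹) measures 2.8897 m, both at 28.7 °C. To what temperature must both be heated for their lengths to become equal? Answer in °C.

Equal length when α₁L₁ΔT − α₂L₂ΔT = L₂ − L₁ = 1.51×10⁻² m
α₁L₁ = 5.289264×10⁻⁵, α₂L₂ = 1.4853058×10⁻⁶ → Δ(αL) = 5.14073342×10⁻⁵ m/K
ΔT = 1.51×10⁻² / 5.14073342×10⁻⁵ = 293.732 K, so T = 28.7 + 293.732 = 322.432 °C

T = 322.4 °C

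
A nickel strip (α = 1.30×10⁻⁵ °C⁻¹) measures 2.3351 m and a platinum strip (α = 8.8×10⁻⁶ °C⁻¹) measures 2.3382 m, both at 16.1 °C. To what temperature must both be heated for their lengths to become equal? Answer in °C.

T = 333.1 °C

L₁(1 + α₁ΔT) = L₂(1 + α₂ΔT) ⇒ ΔT = (L₂ − L₁)/(α₁L₁ − α₂L₂)
L₂ − L₁ = 2.3382 − 2.3351 = 3.10×10⁻³ m
α₁L₁ − α₂L₂ = 1.30×10⁻⁵×2.3351 − 8.8×10⁻⁶×2.3382 = 9.78014×10⁻⁶ m/K
ΔT = 3.10×10⁻³ / 9.78014×10⁻⁶ = 316.969 K
T = 16.1 + 316.969 = 333.069 °C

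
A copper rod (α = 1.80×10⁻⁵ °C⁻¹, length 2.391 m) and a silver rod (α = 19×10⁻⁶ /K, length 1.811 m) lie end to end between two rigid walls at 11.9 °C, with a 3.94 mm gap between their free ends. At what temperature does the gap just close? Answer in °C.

T = 62.8 °C

Gap closes when ΔL₁ + ΔL₂ = 3.94 mm = 3.94×10⁻³ m
(α₁L₁ + α₂L₂)ΔT = g
α₁L₁ + α₂L₂ = 1.80×10⁻⁵×2.391 + 19×10⁻⁶×1.811 = 7.7447×10⁻⁵ m/K
ΔT = 3.94×10⁻³ / 7.7447×10⁻⁵ = 50.874 K
T = 11.9 + 50.874 = 62.774 °C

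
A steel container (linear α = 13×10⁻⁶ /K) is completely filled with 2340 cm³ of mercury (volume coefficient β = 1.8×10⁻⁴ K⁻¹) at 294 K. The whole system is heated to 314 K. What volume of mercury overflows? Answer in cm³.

6.60 cm³

The container also expands: β_container ≈ 3α = 3.9×10⁻⁵ /K
Net overflow = V₀(β_liq − 3α_cont)ΔT
β − 3α = 1.80×10⁻⁴ − 3.9×10⁻⁵ = 1.41×10⁻⁴ /K; ΔT = 20 K
ΔV = 2340 × 1.41×10⁻⁴ × 20 = 6.60 cm³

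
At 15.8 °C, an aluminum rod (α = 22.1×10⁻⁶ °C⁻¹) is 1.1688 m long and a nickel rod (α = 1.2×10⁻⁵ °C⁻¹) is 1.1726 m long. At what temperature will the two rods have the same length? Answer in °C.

Equal length when α₁L₁ΔT − α₂L₂ΔT = L₂ − L₁ = 3.80×10⁻³ m
α₁L₁ = 2.583048×10⁻⁵, α₂L₂ = 1.40712×10⁻⁵ → Δ(αL) = 1.175928×10⁻⁵ m/K
ΔT = 3.80×10⁻³ / 1.175928×10⁻⁵ = 323.149 K, so T = 15.8 + 323.149 = 338.949 °C

T = 338.9 °C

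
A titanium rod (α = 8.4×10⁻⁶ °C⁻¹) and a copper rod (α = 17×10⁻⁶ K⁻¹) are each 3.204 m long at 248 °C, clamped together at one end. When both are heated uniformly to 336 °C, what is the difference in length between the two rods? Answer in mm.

ΔT = 88 K
titanium: ΔL = 8.4×10⁻⁶ × 3.204 m × 88 = 2.3684×10⁻³ m = 2.3684 mm
copper: ΔL = 17×10⁻⁶ × 3.204 m × 88 = 4.7932×10⁻³ m = 4.7932 mm
difference = 4.7932 − 2.3684 = 2.4248 mm

2.42 mm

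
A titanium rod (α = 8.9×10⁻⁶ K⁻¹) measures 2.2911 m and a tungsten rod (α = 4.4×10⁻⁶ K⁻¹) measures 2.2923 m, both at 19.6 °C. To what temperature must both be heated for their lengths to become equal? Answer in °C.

Equal length when α₁L₁ΔT − α₂L₂ΔT = L₂ − L₁ = 1.20×10⁻³ m
α₁L₁ = 2.039079×10⁻⁵, α₂L₂ = 1.008612×10⁻⁵ → Δ(αL) = 1.030467×10⁻⁵ m/K
ΔT = 1.20×10⁻³ / 1.030467×10⁻⁵ = 116.452 K, so T = 19.6 + 116.452 = 136.052 °C

T = 136.1 °C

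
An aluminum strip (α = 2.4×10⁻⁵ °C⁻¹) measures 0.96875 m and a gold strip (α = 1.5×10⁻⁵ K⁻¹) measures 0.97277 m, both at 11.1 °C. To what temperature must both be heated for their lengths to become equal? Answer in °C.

T = 475.4 °C

L₁(1 + α₁ΔT) = L₂(1 + α₂ΔT) ⇒ ΔT = (L₂ − L₁)/(α₁L₁ − α₂L₂)
L₂ − L₁ = 0.97277 − 0.96875 = 4.02×10⁻³ m
α₁L₁ − α₂L₂ = 2.4×10⁻⁵×0.96875 − 1.5×10⁻⁵×0.97277 = 8.65845×10⁻⁶ m/K
ΔT = 4.02×10⁻³ / 8.65845×10⁻⁶ = 464.286 K
T = 11.1 + 464.286 = 475.386 °C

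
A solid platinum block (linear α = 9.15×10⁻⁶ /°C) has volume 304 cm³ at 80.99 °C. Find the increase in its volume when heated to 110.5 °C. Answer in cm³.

Isotropic solid: β ≈ 3α = 2.7×10⁻⁵ /K; ΔT = 29.51 K
ΔV = 3αV₀ΔT = 3(9.15×10⁻⁶)(304)(29.51) = 0.246 cm³

ΔV = 0.246 cm³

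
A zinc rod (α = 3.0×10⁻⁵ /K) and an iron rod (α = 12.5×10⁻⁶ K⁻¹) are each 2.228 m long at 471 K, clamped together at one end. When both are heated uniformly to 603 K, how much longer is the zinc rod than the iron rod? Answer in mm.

ΔT = 132 K
zinc: ΔL = 3.0×10⁻⁵ × 2.228 m × 132 = 8.8229×10⁻³ m = 8.8229 mm
iron: ΔL = 12.5×10⁻⁶ × 2.228 m × 132 = 3.6762×10⁻³ m = 3.6762 mm
difference = 8.8229 − 3.6762 = 5.1467 mm

5.15 mm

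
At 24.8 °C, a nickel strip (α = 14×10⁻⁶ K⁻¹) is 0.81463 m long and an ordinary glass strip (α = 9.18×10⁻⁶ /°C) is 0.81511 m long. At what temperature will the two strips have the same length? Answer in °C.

T = 147.2 °C

L₁(1 + α₁ΔT) = L₂(1 + α₂ΔT) ⇒ ΔT = (L₂ − L₁)/(α₁L₁ − α₂L₂)
L₂ − L₁ = 0.81511 − 0.81463 = 4.80×10⁻⁴ m
α₁L₁ − α₂L₂ = 14×10⁻⁶×0.81463 − 9.18×10⁻⁶×0.81511 = 3.9221102×10⁻⁶ m/K
ΔT = 4.80×10⁻⁴ / 3.9221102×10⁻⁶ = 122.383 K
T = 24.8 + 122.383 = 147.183 °C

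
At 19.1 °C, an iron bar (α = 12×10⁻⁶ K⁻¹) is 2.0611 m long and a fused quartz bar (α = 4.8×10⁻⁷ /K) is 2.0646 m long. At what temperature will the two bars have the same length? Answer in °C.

T = 166.5 °C

Equal length when α₁L₁ΔT − α₂L₂ΔT = L₂ − L₁ = 3.50×10⁻³ m
α₁L₁ = 2.47332×10⁻⁵, α₂L₂ = 9.91008×10⁻⁷ → Δ(αL) = 2.3742192×10⁻⁵ m/K
ΔT = 3.50×10⁻³ / 2.3742192×10⁻⁵ = 147.417 K, so T = 19.1 + 147.417 = 166.517 °C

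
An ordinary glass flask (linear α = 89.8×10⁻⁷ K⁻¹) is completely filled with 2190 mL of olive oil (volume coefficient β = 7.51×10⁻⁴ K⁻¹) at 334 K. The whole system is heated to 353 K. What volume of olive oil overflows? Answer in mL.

30.1 mL

The flask also expands: β_container ≈ 3α = 2.694×10⁻⁵ /K
Net overflow = V₀(β_liq − 3α_cont)ΔT
β − 3α = 7.51×10⁻⁴ − 2.694×10⁻⁵ = 7.2406×10⁻⁴ /K; ΔT = 19 K
ΔV = 2190 × 7.2406×10⁻⁴ × 19 = 30.1 mL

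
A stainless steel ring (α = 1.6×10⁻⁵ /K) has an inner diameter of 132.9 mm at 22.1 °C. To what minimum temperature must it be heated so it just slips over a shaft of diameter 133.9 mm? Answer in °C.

T = 492 °C

Required Δd = 133.9 − 132.9 = 1.0 mm
Δd = αd₀ΔT ⇒ ΔT = Δd/(αd₀) = 1.0 / (1.6×10⁻⁵ × 132.9) = 470.28 K
T_min = 22.1 + 470.28 = 492.38 °C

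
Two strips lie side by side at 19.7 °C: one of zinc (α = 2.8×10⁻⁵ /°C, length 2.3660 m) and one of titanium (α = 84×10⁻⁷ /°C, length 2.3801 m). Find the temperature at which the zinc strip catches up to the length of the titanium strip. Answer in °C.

L₁(1 + α₁ΔT) = L₂(1 + α₂ΔT) ⇒ ΔT = (L₂ − L₁)/(α₁L₁ − α₂L₂)
L₂ − L₁ = 2.3801 − 2.3660 = 1.41×10⁻² m
α₁L₁ − α₂L₂ = 2.8×10⁻⁵×2.3660 − 84×10⁻⁷×2.3801 = 4.625516×10⁻⁵ m/K
ΔT = 1.41×10⁻² / 4.625516×10⁻⁵ = 304.831 K
T = 19.7 + 304.831 = 324.531 °C

T = 324.5 °C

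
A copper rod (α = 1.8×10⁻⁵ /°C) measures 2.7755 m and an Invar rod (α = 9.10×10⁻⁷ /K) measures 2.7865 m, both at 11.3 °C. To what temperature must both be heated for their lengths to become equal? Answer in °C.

Equal length when α₁L₁ΔT − α₂L₂ΔT = L₂ − L₁ = 1.10×10⁻² m
α₁L₁ = 4.9959×10⁻⁵, α₂L₂ = 2.535715×10⁻⁶ → Δ(αL) = 4.7423285×10⁻⁵ m/K
ΔT = 1.10×10⁻² / 4.7423285×10⁻⁵ = 231.954 K, so T = 11.3 + 231.954 = 243.254 °C

T = 243.3 °C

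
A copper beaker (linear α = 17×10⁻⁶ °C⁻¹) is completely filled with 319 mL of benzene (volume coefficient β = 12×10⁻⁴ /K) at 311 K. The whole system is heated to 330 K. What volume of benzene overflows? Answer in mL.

6.96 mL

The beaker also expands: β_container ≈ 3α = 5.1×10⁻⁵ /K
Net overflow = V₀(β_liq − 3α_cont)ΔT
β − 3α = 1.20×10⁻³ − 5.1×10⁻⁵ = 1.149×10⁻³ /K; ΔT = 19 K
ΔV = 319 × 1.149×10⁻³ × 19 = 6.96 mL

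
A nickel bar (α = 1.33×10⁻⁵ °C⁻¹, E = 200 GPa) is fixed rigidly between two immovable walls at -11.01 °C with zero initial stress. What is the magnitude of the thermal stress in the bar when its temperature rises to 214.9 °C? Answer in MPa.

Fully constrained: the free strain ε = αΔT is blocked, so σ = Eε = EαΔT.
|ΔT| = 225.91 K
σ = 200×10⁹ × 1.33×10⁻⁵ × 225.91 = 6.01×10⁸ Pa

σ = 601 MPa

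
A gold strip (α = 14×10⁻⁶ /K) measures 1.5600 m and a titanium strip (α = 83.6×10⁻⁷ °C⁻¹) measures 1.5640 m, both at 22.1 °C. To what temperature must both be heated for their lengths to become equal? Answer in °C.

L₁(1 + α₁ΔT) = L₂(1 + α₂ΔT) ⇒ ΔT = (L₂ − L₁)/(α₁L₁ − α₂L₂)
L₂ − L₁ = 1.5640 − 1.5600 = 4.00×10⁻³ m
α₁L₁ − α₂L₂ = 14×10⁻⁶×1.5600 − 83.6×10⁻⁷×1.5640 = 8.76496×10⁻⁶ m/K
ΔT = 4.00×10⁻³ / 8.76496×10⁻⁶ = 456.363 K
T = 22.1 + 456.363 = 478.463 °C

T = 478.5 °C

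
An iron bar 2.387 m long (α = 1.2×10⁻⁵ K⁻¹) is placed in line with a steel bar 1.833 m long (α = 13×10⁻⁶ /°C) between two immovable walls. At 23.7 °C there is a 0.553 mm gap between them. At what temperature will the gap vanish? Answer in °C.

Gap closes when ΔL₁ + ΔL₂ = 0.553 mm = 5.53×10⁻⁴ m
(α₁L₁ + α₂L₂)ΔT = g
α₁L₁ + α₂L₂ = 1.2×10⁻⁵×2.387 + 13×10⁻⁶×1.833 = 5.2473×10⁻⁵ m/K
ΔT = 5.53×10⁻⁴ / 5.2473×10⁻⁵ = 10.539 K
T = 23.7 + 10.539 = 34.239 °C

T = 34.2 °C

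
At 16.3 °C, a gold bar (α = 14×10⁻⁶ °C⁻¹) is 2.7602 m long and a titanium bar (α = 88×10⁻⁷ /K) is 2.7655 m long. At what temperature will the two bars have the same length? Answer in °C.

T = 386.8 °C

L₁(1 + α₁ΔT) = L₂(1 + α₂ΔT) ⇒ ΔT = (L₂ − L₁)/(α₁L₁ − α₂L₂)
L₂ − L₁ = 2.7655 − 2.7602 = 5.30×10⁻³ m
α₁L₁ − α₂L₂ = 14×10⁻⁶×2.7602 − 88×10⁻⁷×2.7655 = 1.43064×10⁻⁵ m/K
ΔT = 5.30×10⁻³ / 1.43064×10⁻⁵ = 370.464 K
T = 16.3 + 370.464 = 386.764 °C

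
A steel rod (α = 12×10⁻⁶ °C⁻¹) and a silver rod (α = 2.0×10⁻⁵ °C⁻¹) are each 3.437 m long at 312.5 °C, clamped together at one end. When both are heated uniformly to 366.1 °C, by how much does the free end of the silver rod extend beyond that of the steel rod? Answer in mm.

ΔT = 53.6 K
steel: ΔL = 12×10⁻⁶ × 3.437 m × 53.6 = 2.2107×10⁻³ m = 2.2107 mm
silver: ΔL = 2.0×10⁻⁵ × 3.437 m × 53.6 = 3.6845×10⁻³ m = 3.6845 mm
difference = 3.6845 − 2.2107 = 1.4738 mm

1.47 mm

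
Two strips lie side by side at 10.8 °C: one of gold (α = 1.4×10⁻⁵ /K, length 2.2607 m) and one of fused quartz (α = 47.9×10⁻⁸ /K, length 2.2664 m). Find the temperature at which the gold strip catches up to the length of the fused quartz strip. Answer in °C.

T = 197.3 °C

Equal length when α₁L₁ΔT − α₂L₂ΔT = L₂ − L₁ = 5.70×10⁻³ m
α₁L₁ = 3.16498×10⁻⁵, α₂L₂ = 1.0856056×10⁻⁶ → Δ(αL) = 3.05641944×10⁻⁵ m/K
ΔT = 5.70×10⁻³ / 3.05641944×10⁻⁵ = 186.493 K, so T = 10.8 + 186.493 = 197.293 °C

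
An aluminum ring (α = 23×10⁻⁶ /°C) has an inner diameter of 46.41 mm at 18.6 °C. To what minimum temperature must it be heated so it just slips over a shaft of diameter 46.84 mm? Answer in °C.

T = 421 °C

Required Δd = 46.84 − 46.41 = 0.43 mm
Δd = αd₀ΔT ⇒ ΔT = Δd/(αd₀) = 0.43 / (23×10⁻⁶ × 46.41) = 402.84 K
T_min = 18.6 + 402.84 = 421.44 °C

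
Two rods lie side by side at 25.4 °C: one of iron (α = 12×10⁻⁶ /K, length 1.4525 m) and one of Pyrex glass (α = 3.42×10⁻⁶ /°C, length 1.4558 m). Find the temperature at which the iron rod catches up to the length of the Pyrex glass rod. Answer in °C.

Equal length when α₁L₁ΔT − α₂L₂ΔT = L₂ − L₁ = 3.30×10⁻³ m
α₁L₁ = 1.743×10⁻⁵, α₂L₂ = 4.978836×10⁻⁶ → Δ(αL) = 1.2451164×10⁻⁵ m/K
ΔT = 3.30×10⁻³ / 1.2451164×10⁻⁵ = 265.035 K, so T = 25.4 + 265.035 = 290.435 °C

T = 290.4 °C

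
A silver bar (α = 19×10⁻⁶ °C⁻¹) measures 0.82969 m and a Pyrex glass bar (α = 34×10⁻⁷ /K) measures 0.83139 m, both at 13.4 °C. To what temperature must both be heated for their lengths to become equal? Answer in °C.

T = 144.8 °C

L₁(1 + α₁ΔT) = L₂(1 + α₂ΔT) ⇒ ΔT = (L₂ − L₁)/(α₁L₁ − α₂L₂)
L₂ − L₁ = 0.83139 − 0.82969 = 1.70×10⁻³ m
α₁L₁ − α₂L₂ = 19×10⁻⁶×0.82969 − 34×10⁻⁷×0.83139 = 1.2937384×10⁻⁵ m/K
ΔT = 1.70×10⁻³ / 1.2937384×10⁻⁵ = 131.402 K
T = 13.4 + 131.402 = 144.802 °C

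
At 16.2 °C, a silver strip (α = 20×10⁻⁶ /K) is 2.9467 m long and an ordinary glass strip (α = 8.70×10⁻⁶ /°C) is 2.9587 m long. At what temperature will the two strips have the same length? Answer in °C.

T = 377.7 °C

L₁(1 + α₁ΔT) = L₂(1 + α₂ΔT) ⇒ ΔT = (L₂ − L₁)/(α₁L₁ − α₂L₂)
L₂ − L₁ = 2.9587 − 2.9467 = 1.20×10⁻² m
α₁L₁ − α₂L₂ = 20×10⁻⁶×2.9467 − 8.70×10⁻⁶×2.9587 = 3.319331×10⁻⁵ m/K
ΔT = 1.20×10⁻² / 3.319331×10⁻⁵ = 361.519 K
T = 16.2 + 361.519 = 377.719 °C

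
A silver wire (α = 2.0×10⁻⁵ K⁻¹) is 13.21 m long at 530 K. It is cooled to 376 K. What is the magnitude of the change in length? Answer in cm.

|ΔT| = |376 − 530| = 154 K
ΔL = αL₀ΔT = (2.0×10⁻⁵)(13.21)(154) = 4.07×10⁻² m

ΔL = 4.07 cm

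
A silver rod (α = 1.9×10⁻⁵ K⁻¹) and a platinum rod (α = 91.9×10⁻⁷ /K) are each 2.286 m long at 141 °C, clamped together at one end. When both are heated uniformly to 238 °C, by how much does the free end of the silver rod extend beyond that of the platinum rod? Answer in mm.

ΔT = 97 K
silver: ΔL = 1.9×10⁻⁵ × 2.286 m × 97 = 4.2131×10⁻³ m = 4.2131 mm
platinum: ΔL = 91.9×10⁻⁷ × 2.286 m × 97 = 2.0378×10⁻³ m = 2.0378 mm
difference = 4.2131 − 2.0378 = 2.1753 mm

2.18 mm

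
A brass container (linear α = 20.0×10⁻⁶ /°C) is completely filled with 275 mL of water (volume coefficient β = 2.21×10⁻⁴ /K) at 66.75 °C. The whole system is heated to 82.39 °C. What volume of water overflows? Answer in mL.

0.692 mL

The container also expands: β_container ≈ 3α = 6.0×10⁻⁵ /K
Net overflow = V₀(β_liq − 3α_cont)ΔT
β − 3α = 2.21×10⁻⁴ − 6.0×10⁻⁵ = 1.61×10⁻⁴ /K; ΔT = 15.64 K
ΔV = 275 × 1.61×10⁻⁴ × 15.64 = 0.692 mL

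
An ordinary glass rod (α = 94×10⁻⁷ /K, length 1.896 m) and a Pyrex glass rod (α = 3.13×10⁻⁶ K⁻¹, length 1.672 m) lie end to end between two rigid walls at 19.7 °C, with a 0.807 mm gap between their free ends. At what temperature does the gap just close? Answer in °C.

Gap closes when ΔL₁ + ΔL₂ = 0.807 mm = 8.07×10⁻⁴ m
(α₁L₁ + α₂L₂)ΔT = g
α₁L₁ + α₂L₂ = 94×10⁻⁷×1.896 + 3.13×10⁻⁶×1.672 = 2.305576×10⁻⁵ m/K
ΔT = 8.07×10⁻⁴ / 2.305576×10⁻⁵ = 35.002 K
T = 19.7 + 35.002 = 54.702 °C

T = 54.7 °C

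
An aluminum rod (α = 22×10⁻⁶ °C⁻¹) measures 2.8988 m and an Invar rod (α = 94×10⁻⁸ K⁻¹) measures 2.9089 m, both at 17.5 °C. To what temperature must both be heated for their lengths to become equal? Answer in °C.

Equal length when α₁L₁ΔT − α₂L₂ΔT = L₂ − L₁ = 1.01×10⁻² m
α₁L₁ = 6.37736×10⁻⁵, α₂L₂ = 2.734366×10⁻⁶ → Δ(αL) = 6.1039234×10⁻⁵ m/K
ΔT = 1.01×10⁻² / 6.1039234×10⁻⁵ = 165.467 K, so T = 17.5 + 165.467 = 182.967 °C

T = 183.0 °C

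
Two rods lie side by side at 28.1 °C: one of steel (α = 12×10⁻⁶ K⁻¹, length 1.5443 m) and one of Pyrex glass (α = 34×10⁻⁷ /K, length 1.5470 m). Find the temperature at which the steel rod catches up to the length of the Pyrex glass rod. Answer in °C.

L₁(1 + α₁ΔT) = L₂(1 + α₂ΔT) ⇒ ΔT = (L₂ − L₁)/(α₁L₁ − α₂L₂)
L₂ − L₁ = 1.5470 − 1.5443 = 2.70×10⁻³ m
α₁L₁ − α₂L₂ = 12×10⁻⁶×1.5443 − 34×10⁻⁷×1.5470 = 1.32718×10⁻⁵ m/K
ΔT = 2.70×10⁻³ / 1.32718×10⁻⁵ = 203.439 K
T = 28.1 + 203.439 = 231.539 °C

T = 231.5 °C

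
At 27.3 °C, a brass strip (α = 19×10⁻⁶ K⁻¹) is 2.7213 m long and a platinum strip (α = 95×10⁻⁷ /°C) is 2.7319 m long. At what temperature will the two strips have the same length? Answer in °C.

L₁(1 + α₁ΔT) = L₂(1 + α₂ΔT) ⇒ ΔT = (L₂ − L₁)/(α₁L₁ − α₂L₂)
L₂ − L₁ = 2.7319 − 2.7213 = 1.06×10⁻² m
α₁L₁ − α₂L₂ = 19×10⁻⁶×2.7213 − 95×10⁻⁷×2.7319 = 2.575165×10⁻⁵ m/K
ΔT = 1.06×10⁻² / 2.575165×10⁻⁵ = 411.624 K
T = 27.3 + 411.624 = 438.924 °C

T = 438.9 °C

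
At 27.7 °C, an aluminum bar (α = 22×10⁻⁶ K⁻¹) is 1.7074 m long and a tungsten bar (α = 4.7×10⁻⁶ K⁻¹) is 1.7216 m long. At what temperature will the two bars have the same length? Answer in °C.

Equal length when α₁L₁ΔT − α₂L₂ΔT = L₂ − L₁ = 1.42×10⁻² m
α₁L₁ = 3.75628×10⁻⁵, α₂L₂ = 8.09152×10⁻⁶ → Δ(αL) = 2.947128×10⁻⁵ m/K
ΔT = 1.42×10⁻² / 2.947128×10⁻⁵ = 481.825 K, so T = 27.7 + 481.825 = 509.525 °C

T = 509.5 °C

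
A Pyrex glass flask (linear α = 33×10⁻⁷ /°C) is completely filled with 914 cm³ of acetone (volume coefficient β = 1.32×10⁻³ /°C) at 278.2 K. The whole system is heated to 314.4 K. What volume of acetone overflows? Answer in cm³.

The flask also expands: β_container ≈ 3α = 9.9×10⁻⁶ /K
Net overflow = V₀(β_liq − 3α_cont)ΔT
β − 3α = 1.32×10⁻³ − 9.9×10⁻⁶ = 1.3101×10⁻³ /K; ΔT = 36.2 K
ΔV = 914 × 1.3101×10⁻³ × 36.2 = 43.3 cm³

43.3 cm³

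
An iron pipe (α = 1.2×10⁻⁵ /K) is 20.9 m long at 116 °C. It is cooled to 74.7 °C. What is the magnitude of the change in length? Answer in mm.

ΔL = 10.4 mm

|ΔT| = |74.7 − 116| = 41.3 K
ΔL = αL₀ΔT = (1.2×10⁻⁵)(20.9)(41.3) = 1.04×10⁻² m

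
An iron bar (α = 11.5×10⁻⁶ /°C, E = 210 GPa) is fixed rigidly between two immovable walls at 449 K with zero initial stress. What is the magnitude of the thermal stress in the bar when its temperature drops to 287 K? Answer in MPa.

σ = 391 MPa

Fully constrained: the free strain ε = αΔT is blocked, so σ = Eε = EαΔT.
|ΔT| = 162 K
σ = 210×10⁹ × 11.5×10⁻⁶ × 162 = 3.91×10⁸ Pa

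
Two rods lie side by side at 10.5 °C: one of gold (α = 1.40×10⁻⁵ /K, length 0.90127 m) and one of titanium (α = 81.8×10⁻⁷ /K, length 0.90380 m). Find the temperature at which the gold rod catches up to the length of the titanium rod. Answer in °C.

L₁(1 + α₁ΔT) = L₂(1 + α₂ΔT) ⇒ ΔT = (L₂ − L₁)/(α₁L₁ − α₂L₂)
L₂ − L₁ = 0.90380 − 0.90127 = 2.53×10⁻³ m
α₁L₁ − α₂L₂ = 1.40×10⁻⁵×0.90127 − 81.8×10⁻⁷×0.90380 = 5.224696×10⁻⁶ m/K
ΔT = 2.53×10⁻³ / 5.224696×10⁻⁶ = 484.239 K
T = 10.5 + 484.239 = 494.739 °C

T = 494.7 °C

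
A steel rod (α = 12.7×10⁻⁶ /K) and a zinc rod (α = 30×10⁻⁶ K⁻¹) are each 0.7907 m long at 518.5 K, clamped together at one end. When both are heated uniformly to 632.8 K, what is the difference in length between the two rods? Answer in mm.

ΔT = 114.3 K
steel: ΔL = 12.7×10⁻⁶ × 0.7907 m × 114.3 = 1.1478×10⁻³ m = 1.1478 mm
zinc: ΔL = 30×10⁻⁶ × 0.7907 m × 114.3 = 2.7113×10⁻³ m = 2.7113 mm
difference = 2.7113 − 1.1478 = 1.5635 mm

1.56 mm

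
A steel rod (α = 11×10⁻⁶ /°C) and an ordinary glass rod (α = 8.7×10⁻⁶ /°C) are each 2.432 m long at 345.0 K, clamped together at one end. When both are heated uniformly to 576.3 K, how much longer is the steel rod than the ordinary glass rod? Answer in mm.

1.29 mm

ΔT = 231.3 K
steel: ΔL = 11×10⁻⁶ × 2.432 m × 231.3 = 6.1877×10⁻³ m = 6.1877 mm
ordinary glass: ΔL = 8.7×10⁻⁶ × 2.432 m × 231.3 = 4.8939×10⁻³ m = 4.8939 mm
difference = 6.1877 − 4.8939 = 1.2938 mm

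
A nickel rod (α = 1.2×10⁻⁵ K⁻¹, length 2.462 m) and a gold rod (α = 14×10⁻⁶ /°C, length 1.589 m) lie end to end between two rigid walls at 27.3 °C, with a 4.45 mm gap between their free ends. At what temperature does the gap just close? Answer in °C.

T = 113 °C

Gap closes when ΔL₁ + ΔL₂ = 4.45 mm = 4.45×10⁻³ m
(α₁L₁ + α₂L₂)ΔT = g
α₁L₁ + α₂L₂ = 1.2×10⁻⁵×2.462 + 14×10⁻⁶×1.589 = 5.179×10⁻⁵ m/K
ΔT = 4.45×10⁻³ / 5.179×10⁻⁵ = 85.92 K
T = 27.3 + 85.92 = 113.22 °C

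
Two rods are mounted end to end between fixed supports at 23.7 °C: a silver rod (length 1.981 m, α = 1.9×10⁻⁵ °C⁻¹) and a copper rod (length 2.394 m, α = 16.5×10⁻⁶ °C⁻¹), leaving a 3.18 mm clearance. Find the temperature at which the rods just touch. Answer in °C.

Gap closes when ΔL₁ + ΔL₂ = 3.18 mm = 3.18×10⁻³ m
(α₁L₁ + α₂L₂)ΔT = g
α₁L₁ + α₂L₂ = 1.9×10⁻⁵×1.981 + 16.5×10⁻⁶×2.394 = 7.714×10⁻⁵ m/K
ΔT = 3.18×10⁻³ / 7.714×10⁻⁵ = 41.224 K
T = 23.7 + 41.224 = 64.924 °C

T = 64.9 °C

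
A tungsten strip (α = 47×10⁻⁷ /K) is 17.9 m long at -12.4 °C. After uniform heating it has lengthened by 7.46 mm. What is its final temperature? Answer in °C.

ΔL = αL₀ΔT ⇒ ΔT = ΔL / (αL₀)
ΔT = 7.46×10⁻³ m / (47×10⁻⁷ × 17.9 m) = 88.672 K
T = -12.4 + 88.672 = 76.272 °C

T = 76.3 °C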